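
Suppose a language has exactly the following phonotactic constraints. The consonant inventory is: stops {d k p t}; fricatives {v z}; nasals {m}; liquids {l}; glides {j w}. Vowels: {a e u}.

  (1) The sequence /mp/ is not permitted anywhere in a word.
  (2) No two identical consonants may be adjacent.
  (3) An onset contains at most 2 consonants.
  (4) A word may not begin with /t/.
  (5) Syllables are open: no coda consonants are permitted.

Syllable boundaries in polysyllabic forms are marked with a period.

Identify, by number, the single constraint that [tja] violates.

4

[tja]: word begins with /t/.
This is a violation of constraint 4: "A word may not begin with /t/."
The remaining constraints (1, 2, 3, 5) are satisfied.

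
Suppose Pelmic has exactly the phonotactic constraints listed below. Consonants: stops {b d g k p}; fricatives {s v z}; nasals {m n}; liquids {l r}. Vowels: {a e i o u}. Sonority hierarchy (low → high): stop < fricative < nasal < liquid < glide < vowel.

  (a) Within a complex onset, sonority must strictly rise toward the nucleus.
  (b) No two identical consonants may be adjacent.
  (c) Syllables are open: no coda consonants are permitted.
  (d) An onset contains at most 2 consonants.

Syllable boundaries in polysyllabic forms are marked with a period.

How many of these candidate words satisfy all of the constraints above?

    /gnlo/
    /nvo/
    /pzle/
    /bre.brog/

/gnlo/ — violates constraint (d): syllable 1 onset /gnl/ has 3 consonants (> 2) → not permitted
/nvo/ — violates constraint (a): syllable 1 onset /nv/: /n/ (nasal, 3) → /v/ (fricative, 2) does not rise → not permitted
/pzle/ — violates constraint (d): syllable 1 onset /pzl/ has 3 consonants (> 2) → not permitted
/bre.brog/ — violates constraint (c): syllable 2 coda /g/ has 1 consonant (> 0) → not permitted
No form is permitted → 0.

0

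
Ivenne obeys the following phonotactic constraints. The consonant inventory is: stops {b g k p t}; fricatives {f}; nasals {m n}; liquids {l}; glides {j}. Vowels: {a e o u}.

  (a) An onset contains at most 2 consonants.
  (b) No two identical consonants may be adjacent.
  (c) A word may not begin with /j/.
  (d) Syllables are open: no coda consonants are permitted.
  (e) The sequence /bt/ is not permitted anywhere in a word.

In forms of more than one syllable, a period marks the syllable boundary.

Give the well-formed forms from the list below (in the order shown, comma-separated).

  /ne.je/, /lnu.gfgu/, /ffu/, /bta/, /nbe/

/ne.je/, /nbe/

/ne.je/ — σ1 onset /n/, coda /∅/ ok; σ2 onset /j/, coda /∅/ ok → well-formed
/lnu.gfgu/ — violates constraint (a): syllable 2 onset /gfg/ has 3 consonants (> 2) → ill-formed
/ffu/ — violates constraint (b): adjacent identical consonants /ff/ → ill-formed
/bta/ — violates constraint (e): contains banned sequence /bt/ → ill-formed
/nbe/ — σ1 onset /nb/ (2C), coda /∅/ ok → well-formed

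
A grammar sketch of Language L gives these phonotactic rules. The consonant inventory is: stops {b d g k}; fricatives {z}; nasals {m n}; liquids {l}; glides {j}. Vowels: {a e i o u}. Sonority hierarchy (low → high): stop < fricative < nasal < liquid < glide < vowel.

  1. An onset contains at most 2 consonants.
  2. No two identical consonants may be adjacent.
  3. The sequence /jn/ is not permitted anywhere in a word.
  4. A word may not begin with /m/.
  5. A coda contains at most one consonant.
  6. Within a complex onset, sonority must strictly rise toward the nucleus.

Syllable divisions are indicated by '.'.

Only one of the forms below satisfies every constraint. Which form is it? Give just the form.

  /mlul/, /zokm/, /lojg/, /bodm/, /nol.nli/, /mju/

/mlul/ — violates constraint 4: word begins with /m/ → phonotactically illegal
/zokm/ — violates constraint 5: syllable 1 coda /km/ has 2 consonants (> 1) → phonotactically illegal
/lojg/ — violates constraint 5: syllable 1 coda /jg/ has 2 consonants (> 1) → phonotactically illegal
/bodm/ — violates constraint 5: syllable 1 coda /dm/ has 2 consonants (> 1) → phonotactically illegal
/nol.nli/ — σ1 onset /n/, coda /l/ ok; σ2 onset /nl/ (3→4 rises), coda /∅/ ok → phonotactically legal
/mju/ — violates constraint 4: word begins with /m/ → phonotactically illegal

/nol.nli/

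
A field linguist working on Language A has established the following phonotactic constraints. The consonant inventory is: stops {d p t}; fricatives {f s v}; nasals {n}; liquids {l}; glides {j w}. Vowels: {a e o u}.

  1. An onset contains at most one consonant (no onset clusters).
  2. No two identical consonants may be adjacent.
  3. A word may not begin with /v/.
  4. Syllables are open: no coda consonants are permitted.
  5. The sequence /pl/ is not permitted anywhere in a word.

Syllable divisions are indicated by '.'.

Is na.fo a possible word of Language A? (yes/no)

na.fo — σ1 onset /n/, coda /∅/ ok; σ2 onset /f/, coda /∅/ ok → well-formed

yes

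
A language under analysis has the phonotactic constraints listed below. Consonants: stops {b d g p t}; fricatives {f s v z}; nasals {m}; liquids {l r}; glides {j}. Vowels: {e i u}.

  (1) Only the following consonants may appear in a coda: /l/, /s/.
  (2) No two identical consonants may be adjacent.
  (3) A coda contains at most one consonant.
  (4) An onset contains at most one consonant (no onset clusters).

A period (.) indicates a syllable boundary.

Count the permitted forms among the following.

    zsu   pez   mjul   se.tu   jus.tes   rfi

zsu — violates constraint 4: syllable 1 onset /zs/ has 2 consonants (> 1) → not permitted
pez — violates constraint 1: syllable 1 coda contains /z/, which is not a licensed coda consonant → not permitted
mjul — violates constraint 4: syllable 1 onset /mj/ has 2 consonants (> 1) → not permitted
se.tu — σ1 onset /s/, coda /∅/ ok; σ2 onset /t/, coda /∅/ ok → permitted
jus.tes — σ1 onset /j/, coda /s/ ok; σ2 onset /t/, coda /s/ ok → permitted
rfi — violates constraint 4: syllable 1 onset /rf/ has 2 consonants (> 1) → not permitted
Permitted: se.tu, jus.tes → 2.

2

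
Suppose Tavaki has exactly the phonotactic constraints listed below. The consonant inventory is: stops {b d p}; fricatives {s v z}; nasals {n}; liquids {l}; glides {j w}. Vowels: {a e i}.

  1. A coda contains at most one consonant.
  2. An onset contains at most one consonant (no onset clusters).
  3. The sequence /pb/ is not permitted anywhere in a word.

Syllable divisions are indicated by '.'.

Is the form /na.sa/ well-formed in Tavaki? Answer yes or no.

/na.sa/ — σ1 onset /n/, coda /∅/ ok; σ2 onset /s/, coda /∅/ ok → well-formed

yes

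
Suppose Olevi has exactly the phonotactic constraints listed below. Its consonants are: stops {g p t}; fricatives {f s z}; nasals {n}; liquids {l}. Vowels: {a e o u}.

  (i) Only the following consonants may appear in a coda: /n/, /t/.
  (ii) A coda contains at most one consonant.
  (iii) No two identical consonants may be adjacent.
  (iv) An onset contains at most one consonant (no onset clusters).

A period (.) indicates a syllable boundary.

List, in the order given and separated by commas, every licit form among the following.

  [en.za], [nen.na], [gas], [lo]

[en.za] — σ1 onset /∅/, coda /n/ ok; σ2 onset /z/, coda /∅/ ok → licit
[nen.na] — violates constraint (iii): adjacent identical consonants /nn/ → illicit
[gas] — violates constraint (i): syllable 1 coda contains /s/, which is not a licensed coda consonant → illicit
[lo] — σ1 onset /l/, coda /∅/ ok → licit

[en.za], [lo]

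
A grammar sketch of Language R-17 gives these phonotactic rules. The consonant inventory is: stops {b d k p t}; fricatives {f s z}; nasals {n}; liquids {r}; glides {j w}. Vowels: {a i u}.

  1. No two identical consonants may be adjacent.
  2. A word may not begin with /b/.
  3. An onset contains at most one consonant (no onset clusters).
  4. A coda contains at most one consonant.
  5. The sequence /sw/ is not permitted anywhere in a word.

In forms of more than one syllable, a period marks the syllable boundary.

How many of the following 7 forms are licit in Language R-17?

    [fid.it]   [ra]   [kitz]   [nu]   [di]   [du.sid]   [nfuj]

5

[fid.it] — σ1 onset /f/, coda /d/ ok; σ2 onset /∅/, coda /t/ ok → licit
[ra] — σ1 onset /r/, coda /∅/ ok → licit
[kitz] — violates constraint 4: syllable 1 coda /tz/ has 2 consonants (> 1) → illicit
[nu] — σ1 onset /n/, coda /∅/ ok → licit
[di] — σ1 onset /d/, coda /∅/ ok → licit
[du.sid] — σ1 onset /d/, coda /∅/ ok; σ2 onset /s/, coda /d/ ok → licit
[nfuj] — violates constraint 3: syllable 1 onset /nf/ has 2 consonants (> 1) → illicit
Licit: [fid.it], [ra], [nu], [di], [du.sid] → 5.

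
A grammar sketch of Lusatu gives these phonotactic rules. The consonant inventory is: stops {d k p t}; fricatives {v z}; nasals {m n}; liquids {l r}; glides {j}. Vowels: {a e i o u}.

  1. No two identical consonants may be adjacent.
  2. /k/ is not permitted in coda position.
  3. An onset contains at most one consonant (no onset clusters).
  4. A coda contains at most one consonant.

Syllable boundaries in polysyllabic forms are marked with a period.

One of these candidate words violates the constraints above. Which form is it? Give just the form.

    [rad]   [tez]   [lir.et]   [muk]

[muk]

[rad] — σ1 onset /r/, coda /d/ ok → permitted
[tez] — σ1 onset /t/, coda /z/ ok → permitted
[lir.et] — σ1 onset /l/, coda /r/ ok; σ2 onset /∅/, coda /t/ ok → permitted
[muk] — violates constraint 2: syllable 1 coda contains /k/ → not permitted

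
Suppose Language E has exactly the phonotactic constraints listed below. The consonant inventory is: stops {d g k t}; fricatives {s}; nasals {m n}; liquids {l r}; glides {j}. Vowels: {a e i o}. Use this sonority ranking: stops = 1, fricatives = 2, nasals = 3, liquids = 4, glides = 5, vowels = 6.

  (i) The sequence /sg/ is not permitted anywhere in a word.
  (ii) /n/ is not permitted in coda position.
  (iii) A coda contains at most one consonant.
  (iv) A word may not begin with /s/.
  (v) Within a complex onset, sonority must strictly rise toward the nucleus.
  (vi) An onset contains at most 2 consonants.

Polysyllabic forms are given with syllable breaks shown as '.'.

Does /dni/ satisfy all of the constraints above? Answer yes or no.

yes

/dni/ — σ1 onset /dn/ (1→3 rises), coda /∅/ ok → well-formed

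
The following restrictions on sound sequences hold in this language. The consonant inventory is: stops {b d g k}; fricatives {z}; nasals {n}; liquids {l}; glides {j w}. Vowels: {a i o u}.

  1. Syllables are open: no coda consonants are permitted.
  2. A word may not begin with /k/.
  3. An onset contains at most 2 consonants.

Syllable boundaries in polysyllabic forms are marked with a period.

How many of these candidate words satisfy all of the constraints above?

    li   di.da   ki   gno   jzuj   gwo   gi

5

li — σ1 onset /l/, coda /∅/ ok → licit
di.da — σ1 onset /d/, coda /∅/ ok; σ2 onset /d/, coda /∅/ ok → licit
ki — violates constraint 2: word begins with /k/ → illicit
gno — σ1 onset /gn/ (2C), coda /∅/ ok → licit
jzuj — violates constraint 1: syllable 1 coda /j/ has 1 consonant (> 0) → illicit
gwo — σ1 onset /gw/ (2C), coda /∅/ ok → licit
gi — σ1 onset /g/, coda /∅/ ok → licit
Licit: li, di.da, gno, gwo, gi → 5.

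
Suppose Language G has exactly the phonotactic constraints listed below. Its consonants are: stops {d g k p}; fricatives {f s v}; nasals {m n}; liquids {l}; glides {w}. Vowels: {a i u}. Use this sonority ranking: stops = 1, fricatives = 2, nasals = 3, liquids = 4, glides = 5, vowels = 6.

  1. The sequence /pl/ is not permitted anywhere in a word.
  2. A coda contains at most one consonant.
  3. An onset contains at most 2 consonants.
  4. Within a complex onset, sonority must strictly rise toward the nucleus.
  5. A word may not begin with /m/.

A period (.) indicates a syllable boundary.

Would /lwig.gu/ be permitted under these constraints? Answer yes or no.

yes

/lwig.gu/ — σ1 onset /lw/ (4→5 rises), coda /g/ ok; σ2 onset /g/, coda /∅/ ok → permitted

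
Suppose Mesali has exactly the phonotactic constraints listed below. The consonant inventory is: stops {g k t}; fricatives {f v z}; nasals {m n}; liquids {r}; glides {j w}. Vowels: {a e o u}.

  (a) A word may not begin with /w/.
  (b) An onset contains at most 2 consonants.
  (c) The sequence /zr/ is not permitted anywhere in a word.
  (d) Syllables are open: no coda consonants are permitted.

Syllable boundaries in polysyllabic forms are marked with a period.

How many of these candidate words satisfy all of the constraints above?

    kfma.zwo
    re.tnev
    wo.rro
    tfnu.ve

0

kfma.zwo — violates constraint (b): syllable 1 onset /kfm/ has 3 consonants (> 2) → phonotactically illegal
re.tnev — violates constraint (d): syllable 2 coda /v/ has 1 consonant (> 0) → phonotactically illegal
wo.rro — violates constraint (a): word begins with /w/ → phonotactically illegal
tfnu.ve — violates constraint (b): syllable 1 onset /tfn/ has 3 consonants (> 2) → phonotactically illegal
No form is phonotactically legal → 0.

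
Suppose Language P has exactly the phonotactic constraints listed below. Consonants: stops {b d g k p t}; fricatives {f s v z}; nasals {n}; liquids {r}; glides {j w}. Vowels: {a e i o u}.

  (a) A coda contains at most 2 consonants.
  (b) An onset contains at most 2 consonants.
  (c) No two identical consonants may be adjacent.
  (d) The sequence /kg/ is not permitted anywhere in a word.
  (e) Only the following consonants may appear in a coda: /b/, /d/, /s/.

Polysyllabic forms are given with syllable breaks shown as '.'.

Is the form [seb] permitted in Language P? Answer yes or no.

[seb] — σ1 onset /s/, coda /b/ ok → permitted

yes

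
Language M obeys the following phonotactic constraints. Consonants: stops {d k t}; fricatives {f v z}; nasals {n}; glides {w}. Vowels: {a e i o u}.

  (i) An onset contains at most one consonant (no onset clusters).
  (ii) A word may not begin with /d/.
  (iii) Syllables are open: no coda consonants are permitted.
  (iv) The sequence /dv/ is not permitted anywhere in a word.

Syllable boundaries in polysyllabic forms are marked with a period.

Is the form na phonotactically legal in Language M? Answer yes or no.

na — σ1 onset /n/, coda /∅/ ok → phonotactically legal

yes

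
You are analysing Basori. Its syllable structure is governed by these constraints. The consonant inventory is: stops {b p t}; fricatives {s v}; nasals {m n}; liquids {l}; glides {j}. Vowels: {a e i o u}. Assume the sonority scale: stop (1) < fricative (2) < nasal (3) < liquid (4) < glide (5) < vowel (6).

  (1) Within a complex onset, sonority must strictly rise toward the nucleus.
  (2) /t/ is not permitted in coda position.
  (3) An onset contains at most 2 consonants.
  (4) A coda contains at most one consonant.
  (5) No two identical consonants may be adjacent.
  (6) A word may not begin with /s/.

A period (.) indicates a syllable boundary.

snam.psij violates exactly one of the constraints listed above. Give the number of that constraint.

6

snam.psij: word begins with /s/.
This is a violation of constraint 6: "A word may not begin with /s/."
The remaining constraints (1, 2, 3, 4, 5) are satisfied.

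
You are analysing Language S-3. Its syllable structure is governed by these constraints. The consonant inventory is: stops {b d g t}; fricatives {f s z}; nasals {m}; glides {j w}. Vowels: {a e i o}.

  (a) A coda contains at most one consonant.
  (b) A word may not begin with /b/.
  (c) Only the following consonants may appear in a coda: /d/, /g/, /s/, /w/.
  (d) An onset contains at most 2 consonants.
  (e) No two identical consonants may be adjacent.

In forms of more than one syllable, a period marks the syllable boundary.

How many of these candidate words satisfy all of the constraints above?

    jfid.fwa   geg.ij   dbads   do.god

2

jfid.fwa — σ1 onset /jf/ (2C), coda /d/ ok; σ2 onset /fw/ (2C), coda /∅/ ok → phonotactically legal
geg.ij — violates constraint (c): syllable 2 coda contains /j/, which is not a licensed coda consonant → phonotactically illegal
dbads — violates constraint (a): syllable 1 coda /ds/ has 2 consonants (> 1) → phonotactically illegal
do.god — σ1 onset /d/, coda /∅/ ok; σ2 onset /g/, coda /d/ ok → phonotactically legal
Phonotactically legal: jfid.fwa, do.god → 2.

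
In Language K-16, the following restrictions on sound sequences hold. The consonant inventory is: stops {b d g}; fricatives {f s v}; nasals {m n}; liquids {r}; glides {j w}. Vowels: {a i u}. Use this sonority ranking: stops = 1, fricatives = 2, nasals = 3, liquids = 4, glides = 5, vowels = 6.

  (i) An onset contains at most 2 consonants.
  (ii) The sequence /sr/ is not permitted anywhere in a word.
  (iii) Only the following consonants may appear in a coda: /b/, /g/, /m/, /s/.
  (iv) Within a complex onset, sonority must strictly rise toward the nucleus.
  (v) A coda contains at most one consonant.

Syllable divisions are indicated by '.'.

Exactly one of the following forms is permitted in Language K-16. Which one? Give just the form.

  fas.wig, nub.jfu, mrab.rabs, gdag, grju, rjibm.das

fas.wig

fas.wig — σ1 onset /f/, coda /s/ ok; σ2 onset /w/, coda /g/ ok → permitted
nub.jfu — violates constraint (iv): syllable 2 onset /jf/: /j/ (glide, 5) → /f/ (fricative, 2) does not rise → not permitted
mrab.rabs — violates constraint (v): syllable 2 coda /bs/ has 2 consonants (> 1) → not permitted
gdag — violates constraint (iv): syllable 1 onset /gd/: /g/ (stop, 1) → /d/ (stop, 1) does not rise → not permitted
grju — violates constraint (i): syllable 1 onset /grj/ has 3 consonants (> 2) → not permitted
rjibm.das — violates constraint (v): syllable 1 coda /bm/ has 2 consonants (> 1) → not permitted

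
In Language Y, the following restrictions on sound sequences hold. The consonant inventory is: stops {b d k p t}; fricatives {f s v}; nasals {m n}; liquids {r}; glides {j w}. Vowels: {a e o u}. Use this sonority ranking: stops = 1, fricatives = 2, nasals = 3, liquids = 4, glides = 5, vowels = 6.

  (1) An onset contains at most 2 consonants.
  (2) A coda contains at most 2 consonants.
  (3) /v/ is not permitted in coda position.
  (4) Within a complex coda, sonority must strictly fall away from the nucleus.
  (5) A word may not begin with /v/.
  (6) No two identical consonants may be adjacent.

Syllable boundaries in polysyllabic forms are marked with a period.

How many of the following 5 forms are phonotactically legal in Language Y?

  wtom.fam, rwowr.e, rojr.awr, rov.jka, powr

wtom.fam — σ1 onset /wt/ (2C), coda /m/ ok; σ2 onset /f/, coda /m/ ok → phonotactically legal
rwowr.e — σ1 onset /rw/ (2C), coda /wr/ (5→4 falls) ok; σ2 onset /∅/, coda /∅/ ok → phonotactically legal
rojr.awr — σ1 onset /r/, coda /jr/ (5→4 falls) ok; σ2 onset /∅/, coda /wr/ (5→4 falls) ok → phonotactically legal
rov.jka — violates constraint 3: syllable 1 coda contains /v/ → phonotactically illegal
powr — σ1 onset /p/, coda /wr/ (5→4 falls) ok → phonotactically legal
Phonotactically legal: wtom.fam, rwowr.e, rojr.awr, powr → 4.

4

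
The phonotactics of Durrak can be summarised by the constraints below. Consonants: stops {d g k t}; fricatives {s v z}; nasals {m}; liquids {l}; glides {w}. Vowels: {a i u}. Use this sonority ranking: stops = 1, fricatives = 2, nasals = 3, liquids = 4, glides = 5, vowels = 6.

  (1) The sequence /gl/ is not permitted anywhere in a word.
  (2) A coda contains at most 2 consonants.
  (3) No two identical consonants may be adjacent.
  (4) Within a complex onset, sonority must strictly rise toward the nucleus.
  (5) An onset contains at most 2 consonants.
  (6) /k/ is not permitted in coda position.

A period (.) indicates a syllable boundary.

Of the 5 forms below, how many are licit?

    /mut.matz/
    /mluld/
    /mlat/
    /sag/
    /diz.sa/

/mut.matz/ — σ1 onset /m/, coda /t/ ok; σ2 onset /m/, coda /tz/ (2C) ok → licit
/mluld/ — σ1 onset /ml/ (3→4 rises), coda /ld/ (2C) ok → licit
/mlat/ — σ1 onset /ml/ (3→4 rises), coda /t/ ok → licit
/sag/ — σ1 onset /s/, coda /g/ ok → licit
/diz.sa/ — σ1 onset /d/, coda /z/ ok; σ2 onset /s/, coda /∅/ ok → licit
Licit: /mut.matz/, /mluld/, /mlat/, /sag/, /diz.sa/ → 5.

5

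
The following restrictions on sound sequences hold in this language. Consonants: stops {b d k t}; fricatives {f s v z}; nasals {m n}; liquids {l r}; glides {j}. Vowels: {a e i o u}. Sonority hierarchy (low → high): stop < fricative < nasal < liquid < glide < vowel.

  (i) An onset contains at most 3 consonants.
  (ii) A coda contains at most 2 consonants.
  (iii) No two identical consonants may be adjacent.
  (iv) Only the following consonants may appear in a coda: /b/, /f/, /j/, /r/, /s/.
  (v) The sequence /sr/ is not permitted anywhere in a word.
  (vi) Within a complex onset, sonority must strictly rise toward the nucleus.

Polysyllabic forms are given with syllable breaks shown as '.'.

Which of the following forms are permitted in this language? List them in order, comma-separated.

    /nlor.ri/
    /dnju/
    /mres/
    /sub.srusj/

/dnju/, /mres/

/nlor.ri/ — violates constraint (iii): adjacent identical consonants /rr/ → not permitted
/dnju/ — σ1 onset /dnj/ (1→3→5 rises), coda /∅/ ok → permitted
/mres/ — σ1 onset /mr/ (3→4 rises), coda /s/ ok → permitted
/sub.srusj/ — violates constraint (v): contains banned sequence /sr/ → not permitted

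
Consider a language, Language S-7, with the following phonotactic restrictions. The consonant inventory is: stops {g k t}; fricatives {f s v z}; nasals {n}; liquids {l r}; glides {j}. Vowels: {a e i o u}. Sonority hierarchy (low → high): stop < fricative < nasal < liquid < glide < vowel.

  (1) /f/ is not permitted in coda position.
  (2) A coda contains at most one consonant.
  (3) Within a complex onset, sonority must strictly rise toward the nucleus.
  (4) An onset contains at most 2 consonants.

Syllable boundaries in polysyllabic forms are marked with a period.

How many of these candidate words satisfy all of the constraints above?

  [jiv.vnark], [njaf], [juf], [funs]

[jiv.vnark] — violates constraint 2: syllable 2 coda /rk/ has 2 consonants (> 1) → illicit
[njaf] — violates constraint 1: syllable 1 coda contains /f/ → illicit
[juf] — violates constraint 1: syllable 1 coda contains /f/ → illicit
[funs] — violates constraint 2: syllable 1 coda /ns/ has 2 consonants (> 1) → illicit
No form is licit → 0.

0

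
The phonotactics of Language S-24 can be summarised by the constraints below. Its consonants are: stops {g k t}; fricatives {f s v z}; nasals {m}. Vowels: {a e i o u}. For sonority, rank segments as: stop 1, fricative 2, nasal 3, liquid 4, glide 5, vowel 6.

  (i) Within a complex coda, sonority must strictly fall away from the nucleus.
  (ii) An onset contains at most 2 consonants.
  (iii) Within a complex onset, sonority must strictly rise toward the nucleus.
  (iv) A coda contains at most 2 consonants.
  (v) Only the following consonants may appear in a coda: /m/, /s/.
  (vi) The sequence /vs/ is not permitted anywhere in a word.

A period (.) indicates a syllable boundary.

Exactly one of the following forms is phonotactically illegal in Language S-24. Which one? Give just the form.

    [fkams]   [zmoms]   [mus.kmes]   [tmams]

[fkams]

[fkams] — violates constraint (iii): syllable 1 onset /fk/: /f/ (fricative, 2) → /k/ (stop, 1) does not rise → phonotactically illegal
[zmoms] — σ1 onset /zm/ (2→3 rises), coda /ms/ (3→2 falls) ok → phonotactically legal
[mus.kmes] — σ1 onset /m/, coda /s/ ok; σ2 onset /km/ (1→3 rises), coda /s/ ok → phonotactically legal
[tmams] — σ1 onset /tm/ (1→3 rises), coda /ms/ (3→2 falls) ok → phonotactically legal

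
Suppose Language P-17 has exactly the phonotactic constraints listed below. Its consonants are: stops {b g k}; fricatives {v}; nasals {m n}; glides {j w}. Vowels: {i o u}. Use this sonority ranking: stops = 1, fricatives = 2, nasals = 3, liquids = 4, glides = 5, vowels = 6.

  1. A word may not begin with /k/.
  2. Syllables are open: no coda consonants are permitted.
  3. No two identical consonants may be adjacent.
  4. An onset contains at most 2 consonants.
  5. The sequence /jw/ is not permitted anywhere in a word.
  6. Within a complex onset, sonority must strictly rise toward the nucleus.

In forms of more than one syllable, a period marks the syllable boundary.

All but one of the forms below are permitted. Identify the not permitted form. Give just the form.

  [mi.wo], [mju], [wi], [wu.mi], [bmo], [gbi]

[mi.wo] — σ1 onset /m/, coda /∅/ ok; σ2 onset /w/, coda /∅/ ok → permitted
[mju] — σ1 onset /mj/ (3→5 rises), coda /∅/ ok → permitted
[wi] — σ1 onset /w/, coda /∅/ ok → permitted
[wu.mi] — σ1 onset /w/, coda /∅/ ok; σ2 onset /m/, coda /∅/ ok → permitted
[bmo] — σ1 onset /bm/ (1→3 rises), coda /∅/ ok → permitted
[gbi] — violates constraint 6: syllable 1 onset /gb/: /g/ (stop, 1) → /b/ (stop, 1) does not rise → not permitted

[gbi]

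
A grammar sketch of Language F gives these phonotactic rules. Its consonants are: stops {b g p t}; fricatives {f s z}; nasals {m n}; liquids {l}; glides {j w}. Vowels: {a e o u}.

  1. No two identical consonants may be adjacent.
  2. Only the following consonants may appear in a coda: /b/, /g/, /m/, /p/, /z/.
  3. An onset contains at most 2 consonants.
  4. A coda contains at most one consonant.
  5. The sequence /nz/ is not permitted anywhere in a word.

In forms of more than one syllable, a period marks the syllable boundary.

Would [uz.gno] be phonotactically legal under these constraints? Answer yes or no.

[uz.gno] — σ1 onset /∅/, coda /z/ ok; σ2 onset /gn/ (2C), coda /∅/ ok → phonotactically legal

yes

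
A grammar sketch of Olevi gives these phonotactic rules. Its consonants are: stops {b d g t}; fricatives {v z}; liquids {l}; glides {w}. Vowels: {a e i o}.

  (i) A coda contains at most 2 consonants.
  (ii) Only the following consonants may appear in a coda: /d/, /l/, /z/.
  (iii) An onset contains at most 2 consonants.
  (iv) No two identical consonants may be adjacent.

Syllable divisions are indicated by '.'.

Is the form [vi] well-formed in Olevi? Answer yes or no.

yes

[vi] — σ1 onset /v/, coda /∅/ ok → well-formed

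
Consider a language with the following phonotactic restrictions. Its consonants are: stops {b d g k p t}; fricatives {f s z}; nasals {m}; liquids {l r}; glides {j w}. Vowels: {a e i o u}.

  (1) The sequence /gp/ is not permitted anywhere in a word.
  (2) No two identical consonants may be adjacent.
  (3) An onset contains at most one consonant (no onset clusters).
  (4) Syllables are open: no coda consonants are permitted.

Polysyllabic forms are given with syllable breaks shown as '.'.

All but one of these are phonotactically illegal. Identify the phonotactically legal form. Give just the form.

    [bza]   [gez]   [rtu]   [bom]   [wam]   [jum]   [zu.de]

[bza] — violates constraint 3: syllable 1 onset /bz/ has 2 consonants (> 1) → phonotactically illegal
[gez] — violates constraint 4: syllable 1 coda /z/ has 1 consonant (> 0) → phonotactically illegal
[rtu] — violates constraint 3: syllable 1 onset /rt/ has 2 consonants (> 1) → phonotactically illegal
[bom] — violates constraint 4: syllable 1 coda /m/ has 1 consonant (> 0) → phonotactically illegal
[wam] — violates constraint 4: syllable 1 coda /m/ has 1 consonant (> 0) → phonotactically illegal
[jum] — violates constraint 4: syllable 1 coda /m/ has 1 consonant (> 0) → phonotactically illegal
[zu.de] — σ1 onset /z/, coda /∅/ ok; σ2 onset /d/, coda /∅/ ok → phonotactically legal

[zu.de]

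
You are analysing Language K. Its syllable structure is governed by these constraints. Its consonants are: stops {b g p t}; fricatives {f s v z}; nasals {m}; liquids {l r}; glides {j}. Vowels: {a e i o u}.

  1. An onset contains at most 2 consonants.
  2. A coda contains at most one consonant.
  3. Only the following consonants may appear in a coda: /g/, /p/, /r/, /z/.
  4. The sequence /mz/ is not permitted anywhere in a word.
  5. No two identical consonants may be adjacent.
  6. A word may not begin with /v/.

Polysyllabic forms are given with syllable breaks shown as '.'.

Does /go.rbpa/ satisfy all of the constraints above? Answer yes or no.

/go.rbpa/ — violates constraint 1: syllable 2 onset /rbp/ has 3 consonants (> 2) → illicit

no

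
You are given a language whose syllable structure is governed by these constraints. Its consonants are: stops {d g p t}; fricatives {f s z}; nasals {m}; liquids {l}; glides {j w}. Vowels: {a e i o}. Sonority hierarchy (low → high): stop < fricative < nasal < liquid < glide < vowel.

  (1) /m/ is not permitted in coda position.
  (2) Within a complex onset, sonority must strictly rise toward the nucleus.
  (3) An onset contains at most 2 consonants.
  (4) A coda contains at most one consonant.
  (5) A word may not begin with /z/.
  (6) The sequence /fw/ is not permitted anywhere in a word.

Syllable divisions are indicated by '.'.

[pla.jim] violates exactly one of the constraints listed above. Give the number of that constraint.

1

[pla.jim]: syllable 2 coda contains /m/.
This is a violation of constraint 1: "/m/ is not permitted in coda position."
The remaining constraints (2, 3, 4, 5, 6) are satisfied.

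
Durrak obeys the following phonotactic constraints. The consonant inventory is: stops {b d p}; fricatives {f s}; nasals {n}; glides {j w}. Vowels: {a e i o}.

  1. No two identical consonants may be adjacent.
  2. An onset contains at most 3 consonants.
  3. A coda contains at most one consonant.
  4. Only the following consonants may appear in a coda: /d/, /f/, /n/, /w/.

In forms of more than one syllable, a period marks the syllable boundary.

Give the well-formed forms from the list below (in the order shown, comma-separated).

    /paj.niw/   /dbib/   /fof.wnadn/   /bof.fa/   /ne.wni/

/ne.wni/

/paj.niw/ — violates constraint 4: syllable 1 coda contains /j/, which is not a licensed coda consonant → ill-formed
/dbib/ — violates constraint 4: syllable 1 coda contains /b/, which is not a licensed coda consonant → ill-formed
/fof.wnadn/ — violates constraint 3: syllable 2 coda /dn/ has 2 consonants (> 1) → ill-formed
/bof.fa/ — violates constraint 1: adjacent identical consonants /ff/ → ill-formed
/ne.wni/ — σ1 onset /n/, coda /∅/ ok; σ2 onset /wn/ (2C), coda /∅/ ok → well-formed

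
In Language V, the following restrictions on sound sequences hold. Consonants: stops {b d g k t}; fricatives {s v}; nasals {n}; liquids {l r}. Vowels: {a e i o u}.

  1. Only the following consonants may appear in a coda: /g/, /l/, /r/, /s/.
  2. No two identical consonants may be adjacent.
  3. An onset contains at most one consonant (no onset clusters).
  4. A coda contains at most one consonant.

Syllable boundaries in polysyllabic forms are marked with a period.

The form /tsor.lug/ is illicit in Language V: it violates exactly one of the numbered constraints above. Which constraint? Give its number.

/tsor.lug/: syllable 1 onset /ts/ has 2 consonants (> 1).
This is a violation of constraint 3: "An onset contains at most one consonant (no onset clusters)."
The remaining constraints (1, 2, 4) are satisfied.

3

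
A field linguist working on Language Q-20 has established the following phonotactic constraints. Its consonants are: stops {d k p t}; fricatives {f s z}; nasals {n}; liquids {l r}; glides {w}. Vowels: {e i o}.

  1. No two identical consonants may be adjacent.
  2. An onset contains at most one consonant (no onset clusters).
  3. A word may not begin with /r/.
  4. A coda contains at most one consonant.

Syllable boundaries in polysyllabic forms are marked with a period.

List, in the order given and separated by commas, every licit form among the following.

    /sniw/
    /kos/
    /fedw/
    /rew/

/sniw/ — violates constraint 2: syllable 1 onset /sn/ has 2 consonants (> 1) → illicit
/kos/ — σ1 onset /k/, coda /s/ ok → licit
/fedw/ — violates constraint 4: syllable 1 coda /dw/ has 2 consonants (> 1) → illicit
/rew/ — violates constraint 3: word begins with /r/ → illicit

/kos/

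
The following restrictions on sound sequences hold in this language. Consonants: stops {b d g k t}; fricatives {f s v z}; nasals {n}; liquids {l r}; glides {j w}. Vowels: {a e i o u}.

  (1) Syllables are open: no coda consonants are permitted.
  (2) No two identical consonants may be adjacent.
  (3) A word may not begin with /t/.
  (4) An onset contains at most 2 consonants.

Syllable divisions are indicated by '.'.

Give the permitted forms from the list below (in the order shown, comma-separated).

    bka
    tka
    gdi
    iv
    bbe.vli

bka, gdi

bka — σ1 onset /bk/ (2C), coda /∅/ ok → permitted
tka — violates constraint 3: word begins with /t/ → not permitted
gdi — σ1 onset /gd/ (2C), coda /∅/ ok → permitted
iv — violates constraint 1: syllable 1 coda /v/ has 1 consonant (> 0) → not permitted
bbe.vli — violates constraint 2: adjacent identical consonants /bb/ → not permitted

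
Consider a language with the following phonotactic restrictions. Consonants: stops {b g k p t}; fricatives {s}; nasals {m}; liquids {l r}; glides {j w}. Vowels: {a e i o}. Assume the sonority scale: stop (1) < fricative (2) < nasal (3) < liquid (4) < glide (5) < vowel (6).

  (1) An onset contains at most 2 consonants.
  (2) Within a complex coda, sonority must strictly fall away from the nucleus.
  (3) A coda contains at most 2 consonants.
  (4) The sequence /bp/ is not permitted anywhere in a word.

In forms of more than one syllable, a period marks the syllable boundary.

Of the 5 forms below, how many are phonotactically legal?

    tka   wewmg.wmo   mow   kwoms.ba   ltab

4

tka — σ1 onset /tk/ (2C), coda /∅/ ok → phonotactically legal
wewmg.wmo — violates constraint 3: syllable 1 coda /wmg/ has 3 consonants (> 2) → phonotactically illegal
mow — σ1 onset /m/, coda /w/ ok → phonotactically legal
kwoms.ba — σ1 onset /kw/ (2C), coda /ms/ (3→2 falls) ok; σ2 onset /b/, coda /∅/ ok → phonotactically legal
ltab — σ1 onset /lt/ (2C), coda /b/ ok → phonotactically legal
Phonotactically legal: tka, mow, kwoms.ba, ltab → 4.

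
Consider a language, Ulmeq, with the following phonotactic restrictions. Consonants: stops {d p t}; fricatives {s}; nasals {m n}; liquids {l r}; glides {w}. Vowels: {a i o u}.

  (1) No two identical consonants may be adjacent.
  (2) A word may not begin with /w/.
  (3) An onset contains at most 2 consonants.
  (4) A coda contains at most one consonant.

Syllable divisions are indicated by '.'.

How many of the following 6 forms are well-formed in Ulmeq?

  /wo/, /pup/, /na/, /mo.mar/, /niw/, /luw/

/wo/ — violates constraint 2: word begins with /w/ → ill-formed
/pup/ — σ1 onset /p/, coda /p/ ok → well-formed
/na/ — σ1 onset /n/, coda /∅/ ok → well-formed
/mo.mar/ — σ1 onset /m/, coda /∅/ ok; σ2 onset /m/, coda /r/ ok → well-formed
/niw/ — σ1 onset /n/, coda /w/ ok → well-formed
/luw/ — σ1 onset /l/, coda /w/ ok → well-formed
Well-formed: /pup/, /na/, /mo.mar/, /niw/, /luw/ → 5.

5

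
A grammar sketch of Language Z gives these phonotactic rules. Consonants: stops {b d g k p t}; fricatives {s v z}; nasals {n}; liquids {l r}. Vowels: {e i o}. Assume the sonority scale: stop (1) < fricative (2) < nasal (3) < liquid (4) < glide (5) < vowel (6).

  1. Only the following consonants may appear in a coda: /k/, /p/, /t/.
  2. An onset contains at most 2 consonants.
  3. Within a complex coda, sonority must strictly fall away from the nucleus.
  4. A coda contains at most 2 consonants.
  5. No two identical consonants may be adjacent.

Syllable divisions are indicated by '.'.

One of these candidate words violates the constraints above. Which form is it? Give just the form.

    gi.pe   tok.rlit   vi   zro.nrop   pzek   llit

gi.pe — σ1 onset /g/, coda /∅/ ok; σ2 onset /p/, coda /∅/ ok → well-formed
tok.rlit — σ1 onset /t/, coda /k/ ok; σ2 onset /rl/ (2C), coda /t/ ok → well-formed
vi — σ1 onset /v/, coda /∅/ ok → well-formed
zro.nrop — σ1 onset /zr/ (2C), coda /∅/ ok; σ2 onset /nr/ (2C), coda /p/ ok → well-formed
pzek — σ1 onset /pz/ (2C), coda /k/ ok → well-formed
llit — violates constraint 5: adjacent identical consonants /ll/ → ill-formed

llit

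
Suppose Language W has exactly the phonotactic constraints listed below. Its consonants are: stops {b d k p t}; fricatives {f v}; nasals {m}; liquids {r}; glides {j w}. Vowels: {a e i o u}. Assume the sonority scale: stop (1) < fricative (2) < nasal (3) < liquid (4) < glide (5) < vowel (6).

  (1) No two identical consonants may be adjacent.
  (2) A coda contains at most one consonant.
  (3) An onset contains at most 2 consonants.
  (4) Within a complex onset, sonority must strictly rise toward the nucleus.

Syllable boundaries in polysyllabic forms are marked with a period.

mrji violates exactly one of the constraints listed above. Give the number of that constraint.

3

mrji: syllable 1 onset /mrj/ has 3 consonants (> 2).
This is a violation of constraint 3: "An onset contains at most 2 consonants."
The remaining constraints (1, 2, 4) are satisfied.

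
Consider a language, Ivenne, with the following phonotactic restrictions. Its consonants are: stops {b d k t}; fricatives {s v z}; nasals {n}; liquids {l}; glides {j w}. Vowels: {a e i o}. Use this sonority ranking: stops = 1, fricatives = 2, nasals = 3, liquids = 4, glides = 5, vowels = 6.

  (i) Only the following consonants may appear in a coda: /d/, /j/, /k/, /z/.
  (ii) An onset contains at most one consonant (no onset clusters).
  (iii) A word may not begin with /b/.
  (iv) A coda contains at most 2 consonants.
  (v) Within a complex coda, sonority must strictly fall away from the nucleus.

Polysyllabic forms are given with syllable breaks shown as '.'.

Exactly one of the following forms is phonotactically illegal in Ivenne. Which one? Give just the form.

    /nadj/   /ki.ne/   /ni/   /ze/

/nadj/ — violates constraint (v): syllable 1 coda /dj/: /d/ (stop, 1) → /j/ (glide, 5) does not fall → phonotactically illegal
/ki.ne/ — σ1 onset /k/, coda /∅/ ok; σ2 onset /n/, coda /∅/ ok → phonotactically legal
/ni/ — σ1 onset /n/, coda /∅/ ok → phonotactically legal
/ze/ — σ1 onset /z/, coda /∅/ ok → phonotactically legal

/nadj/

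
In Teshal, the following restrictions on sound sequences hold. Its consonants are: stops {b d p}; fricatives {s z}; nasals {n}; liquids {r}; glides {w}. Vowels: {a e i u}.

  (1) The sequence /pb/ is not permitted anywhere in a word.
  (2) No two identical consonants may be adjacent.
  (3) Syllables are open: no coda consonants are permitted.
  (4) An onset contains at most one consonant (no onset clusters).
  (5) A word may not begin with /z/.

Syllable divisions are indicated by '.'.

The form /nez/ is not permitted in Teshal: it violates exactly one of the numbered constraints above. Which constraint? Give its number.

3

/nez/: syllable 1 coda /z/ has 1 consonant (> 0).
This is a violation of constraint 3: "Syllables are open: no coda consonants are permitted."
The remaining constraints (1, 2, 4, 5) are satisfied.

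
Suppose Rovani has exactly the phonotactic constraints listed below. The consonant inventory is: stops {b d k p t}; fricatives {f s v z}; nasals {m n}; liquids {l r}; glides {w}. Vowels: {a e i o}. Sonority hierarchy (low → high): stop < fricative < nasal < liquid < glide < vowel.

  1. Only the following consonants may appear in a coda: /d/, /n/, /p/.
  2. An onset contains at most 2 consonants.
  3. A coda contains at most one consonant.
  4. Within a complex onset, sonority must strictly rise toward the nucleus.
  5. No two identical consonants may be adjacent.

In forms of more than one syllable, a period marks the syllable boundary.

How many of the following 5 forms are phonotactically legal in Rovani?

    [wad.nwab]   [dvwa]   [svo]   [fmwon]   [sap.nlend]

0

[wad.nwab] — violates constraint 1: syllable 2 coda contains /b/, which is not a licensed coda consonant → phonotactically illegal
[dvwa] — violates constraint 2: syllable 1 onset /dvw/ has 3 consonants (> 2) → phonotactically illegal
[svo] — violates constraint 4: syllable 1 onset /sv/: /s/ (fricative, 2) → /v/ (fricative, 2) does not rise → phonotactically illegal
[fmwon] — violates constraint 2: syllable 1 onset /fmw/ has 3 consonants (> 2) → phonotactically illegal
[sap.nlend] — violates constraint 3: syllable 2 coda /nd/ has 2 consonants (> 1) → phonotactically illegal
No form is phonotactically legal → 0.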